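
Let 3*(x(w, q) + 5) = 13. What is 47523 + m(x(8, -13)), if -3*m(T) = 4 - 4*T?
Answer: 427687/9 ≈ 47521.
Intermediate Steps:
x(w, q) = -⅔ (x(w, q) = -5 + (⅓)*13 = -5 + 13/3 = -⅔)
m(T) = -4/3 + 4*T/3 (m(T) = -(4 - 4*T)/3 = -4/3 + 4*T/3)
47523 + m(x(8, -13)) = 47523 + (-4/3 + (4/3)*(-⅔)) = 47523 + (-4/3 - 8/9) = 47523 - 20/9 = 427687/9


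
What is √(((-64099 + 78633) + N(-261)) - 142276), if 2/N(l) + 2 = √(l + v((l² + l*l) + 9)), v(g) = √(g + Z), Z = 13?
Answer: √(255486 - 127742*√(-261 + 2*√34066))/√(-2 + √(-261 + 2*√34066)) ≈ 357.41*I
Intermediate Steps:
v(g) = √(13 + g) (v(g) = √(g + 13) = √(13 + g))
N(l) = 2/(-2 + √(l + √(22 + 2*l²))) (N(l) = 2/(-2 + √(l + √(13 + ((l² + l*l) + 9)))) = 2/(-2 + √(l + √(13 + ((l² + l²) + 9)))) = 2/(-2 + √(l + √(13 + (2*l² + 9)))) = 2/(-2 + √(l + √(13 + (9 + 2*l²)))) = 2/(-2 + √(l + √(22 + 2*l²))))
√(((-64099 + 78633) + N(-261)) - 142276) = √(((-64099 + 78633) + 2/(-2 + √(-261 + √2*√(11 + (-261)²)))) - 142276) = √((14534 + 2/(-2 + √(-261 + √2*√(11 + 68121)))) - 142276) = √((14534 + 2/(-2 + √(-261 + √2*√68132))) - 142276) = √((14534 + 2/(-2 + √(-261 + √2*(2*√17033)))) - 142276) = √((14534 + 2/(-2 + √(-261 + 2*√34066))) - 142276) = √(-127742 + 2/(-2 + √(-261 + 2*√34066)))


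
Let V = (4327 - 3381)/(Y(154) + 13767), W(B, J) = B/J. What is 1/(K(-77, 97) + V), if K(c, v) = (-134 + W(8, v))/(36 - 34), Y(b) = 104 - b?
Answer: -2813/188161 ≈ -0.014950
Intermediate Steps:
V = 2/29 (V = (4327 - 3381)/((104 - 1*154) + 13767) = 946/((104 - 154) + 13767) = 946/(-50 + 13767) = 946/13717 = 946*(1/13717) = 2/29 ≈ 0.068966)
K(c, v) = -67 + 4/v (K(c, v) = (-134 + 8/v)/(36 - 34) = (-134 + 8/v)/2 = (-134 + 8/v)*(½) = -67 + 4/v)
1/(K(-77, 97) + V) = 1/((-67 + 4/97) + 2/29) = 1/(-6495/97 + 2/29) = 1/(-188161/2813) = -2813/188161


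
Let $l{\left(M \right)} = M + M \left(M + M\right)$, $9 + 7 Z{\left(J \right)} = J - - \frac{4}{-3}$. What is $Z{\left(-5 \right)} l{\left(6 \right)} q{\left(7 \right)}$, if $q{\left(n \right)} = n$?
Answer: $-1196$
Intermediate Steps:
$Z{\left(J \right)} = - \frac{31}{21} + \frac{J}{7}$ ($Z{\left(J \right)} = - \frac{9}{7} + \frac{J - - \frac{4}{-3}}{7} = - \frac{9}{7} + \frac{J - \left(-4\right) \left(- \frac{1}{3}\right)}{7} = - \frac{9}{7} + \frac{J - \frac{4}{3}}{7} = - \frac{9}{7} + \frac{- \frac{4}{3} + J}{7} = - \frac{9}{7} + \left(- \frac{4}{21} + \frac{J}{7}\right) = - \frac{31}{21} + \frac{J}{7}$)
$l{\left(M \right)} = M + 2 M^{2}$ ($l{\left(M \right)} = M + M 2 M = M + 2 M^{2}$)
$Z{\left(-5 \right)} l{\left(6 \right)} q{\left(7 \right)} = \left(- \frac{31}{21} + \frac{1}{7} \left(-5\right)\right) 6 \left(1 + 2 \cdot 6\right) 7 = \left(- \frac{31}{21} - \frac{5}{7}\right) 6 \left(1 + 12\right) 7 = - \frac{46 \cdot 6 \cdot 13}{21} \cdot 7 = \left(- \frac{46}{21}\right) 78 \cdot 7 = \left(- \frac{1196}{7}\right) 7 = -1196$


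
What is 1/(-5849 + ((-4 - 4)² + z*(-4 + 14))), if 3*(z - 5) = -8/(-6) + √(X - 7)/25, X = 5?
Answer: -11604375/66499515697 - 270*I*√2/66499515697 ≈ -0.0001745 - 5.742e-9*I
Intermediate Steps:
z = 49/9 + I*√2/75 (z = 5 + (-8/(-6) + √(5 - 7)/25)/3 = 5 + (-8*(-⅙) + √(-2)*(1/25))/3 = 5 + (4/3 + (I*√2)*(1/25))/3 = 5 + (4/3 + I*√2/25)/3 = 5 + (4/9 + I*√2/75) = 49/9 + I*√2/75 ≈ 5.4444 + 0.018856*I)
1/(-5849 + ((-4 - 4)² + z*(-4 + 14))) = 1/(-5849 + ((-4 - 4)² + (49/9 + I*√2/75)*(-4 + 14))) = 1/(-5849 + ((-8)² + (49/9 + I*√2/75)*10)) = 1/(-5849 + (64 + (490/9 + 2*I*√2/15))) = 1/(-5849 + (1066/9 + 2*I*√2/15)) = 1/(-51575/9 + 2*I*√2/15)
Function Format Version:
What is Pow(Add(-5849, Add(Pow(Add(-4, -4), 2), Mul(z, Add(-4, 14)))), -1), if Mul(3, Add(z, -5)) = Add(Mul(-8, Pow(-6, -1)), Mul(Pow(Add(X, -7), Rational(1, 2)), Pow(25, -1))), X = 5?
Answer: Add(Rational(-11604375, 66499515697), Mul(Rational(-270, 66499515697), I, Pow(2, Rational(1, 2)))) ≈ Add(-0.00017450, Mul(-5.7420e-9, I))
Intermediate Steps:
z = Add(Rational(49, 9), Mul(Rational(1, 75), I, Pow(2, Rational(1, 2)))) (z = Add(5, Mul(Rational(1, 3), Add(Mul(-8, Pow(-6, -1)), Mul(Pow(Add(5, -7), Rational(1, 2)), Pow(25, -1))))) = Add(5, Mul(Rational(1, 3), Add(Mul(-8, Rational(-1, 6)), Mul(Pow(-2, Rational(1, 2)), Rational(1, 25))))) = Add(5, Mul(Rational(1, 3), Add(Rational(4, 3), Mul(Mul(I, Pow(2, Rational(1, 2))), Rational(1, 25))))) = Add(5, Mul(Rational(1, 3), Add(Rational(4, 3), Mul(Rational(1, 25), I, Pow(2, Rational(1, 2)))))) = Add(5, Add(Rational(4, 9), Mul(Rational(1, 75), I, Pow(2, Rational(1, 2))))) = Add(Rational(49, 9), Mul(Rational(1, 75), I, Pow(2, Rational(1, 2)))) ≈ Add(5.4444, Mul(0.018856, I)))
Pow(Add(-5849, Add(Pow(Add(-4, -4), 2), Mul(z, Add(-4, 14)))), -1) = Pow(Add(-5849, Add(Pow(Add(-4, -4), 2), Mul(Add(Rational(49, 9), Mul(Rational(1, 75), I, Pow(2, Rational(1, 2)))), Add(-4, 14)))), -1) = Pow(Add(-5849, Add(Pow(-8, 2), Mul(Add(Rational(49, 9), Mul(Rational(1, 75), I, Pow(2, Rational(1, 2)))), 10))), -1) = Pow(Add(-5849, Add(64, Add(Rational(490, 9), Mul(Rational(2, 15), I, Pow(2, Rational(1, 2)))))), -1) = Pow(Add(-5849, Add(Rational(1066, 9), Mul(Rational(2, 15), I, Pow(2, Rational(1, 2))))), -1) = Pow(Add(Rational(-51575, 9), Mul(Rational(2, 15), I, Pow(2, Rational(1, 2)))), -1)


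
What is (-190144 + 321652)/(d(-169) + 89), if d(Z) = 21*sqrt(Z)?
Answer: 5852106/41225 - 17950842*I/41225 ≈ 141.96 - 435.44*I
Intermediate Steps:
(-190144 + 321652)/(d(-169) + 89) = (-190144 + 321652)/(21*sqrt(-169) + 89) = 131508/(21*(13*I) + 89) = 131508/(273*I + 89) = 131508/(89 + 273*I) = 131508*((89 - 273*I)/82450) = 65754*(89 - 273*I)/41225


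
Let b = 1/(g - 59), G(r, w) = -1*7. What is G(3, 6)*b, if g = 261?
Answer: -7/202 ≈ -0.034653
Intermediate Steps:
G(r, w) = -7
b = 1/202 (b = 1/(261 - 59) = 1/202 ≈ 0.0049505)
G(3, 6)*b = -7*1/202 = -7/202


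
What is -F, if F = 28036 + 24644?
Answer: -52680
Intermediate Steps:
F = 52680
-F = -1*52680 = -52680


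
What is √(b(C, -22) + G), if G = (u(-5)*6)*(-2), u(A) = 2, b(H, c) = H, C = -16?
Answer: 2*I*√10 ≈ 6.3246*I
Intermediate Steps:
G = -24 (G = (2*6)*(-2) = 12*(-2) = -24)
√(b(C, -22) + G) = √(-16 - 24) = √(-40) = 2*I*√10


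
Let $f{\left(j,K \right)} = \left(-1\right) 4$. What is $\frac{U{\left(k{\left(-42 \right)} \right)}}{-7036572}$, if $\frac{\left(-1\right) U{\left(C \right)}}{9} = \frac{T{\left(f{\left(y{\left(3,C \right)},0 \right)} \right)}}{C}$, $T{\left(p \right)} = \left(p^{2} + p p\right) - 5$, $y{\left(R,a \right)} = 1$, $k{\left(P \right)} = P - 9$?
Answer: $- \frac{27}{39873908} \approx -6.7713 \cdot 10^{-7}$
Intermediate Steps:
$k{\left(P \right)} = -9 + P$
$f{\left(j,K \right)} = -4$
$T{\left(p \right)} = -5 + 2 p^{2}$ ($T{\left(p \right)} = \left(p^{2} + p^{2}\right) - 5 = 2 p^{2} - 5 = -5 + 2 p^{2}$)
$U{\left(C \right)} = - \frac{243}{C}$ ($U{\left(C \right)} = - 9 \frac{-5 + 2 \left(-4\right)^{2}}{C} = - 9 \frac{-5 + 2 \cdot 16}{C} = - 9 \frac{-5 + 32}{C} = - 9 \frac{27}{C} = - \frac{243}{C}$)
$\frac{U{\left(k{\left(-42 \right)} \right)}}{-7036572} = \frac{\left(-243\right) \frac{1}{-9 - 42}}{-7036572} = - \frac{243}{-51} \left(- \frac{1}{7036572}\right) = \left(-243\right) \left(- \frac{1}{51}\right) \left(- \frac{1}{7036572}\right) = \frac{81}{17} \left(- \frac{1}{7036572}\right) = - \frac{27}{39873908}$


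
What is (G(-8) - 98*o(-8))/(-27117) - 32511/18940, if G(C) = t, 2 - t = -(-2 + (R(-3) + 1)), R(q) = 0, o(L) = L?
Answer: -896468687/513595980 ≈ -1.7455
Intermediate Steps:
t = 1 (t = 2 - (-1)*(-2 + (0 + 1)) = 2 - (-1)*(-2 + 1) = 2 - (-1)*(-1) = 2 - 1*1 = 2 - 1 = 1)
G(C) = 1
(G(-8) - 98*o(-8))/(-27117) - 32511/18940 = (1 - 98*(-8))/(-27117) - 32511/18940 = (1 + 784)*(-1/27117) - 32511*1/18940 = 785*(-1/27117) - 32511/18940 = -785/27117 - 32511/18940 = -896468687/513595980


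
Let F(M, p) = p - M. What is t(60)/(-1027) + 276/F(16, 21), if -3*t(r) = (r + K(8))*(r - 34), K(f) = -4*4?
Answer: 65852/1185 ≈ 55.571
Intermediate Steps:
K(f) = -16
t(r) = -(-34 + r)*(-16 + r)/3 (t(r) = -(r - 16)*(r - 34)/3 = -(-16 + r)*(-34 + r)/3 = -(-34 + r)*(-16 + r)/3)
t(60)/(-1027) + 276/F(16, 21) = (-544/3 - 1/3*60**2 + (50/3)*60)/(-1027) + 276/(21 - 1*16) = (-544/3 - 1/3*3600 + 1000)*(-1/1027) + 276/(21 - 16) = (-544/3 - 1200 + 1000)*(-1/1027) + 276/5 = -1144/3*(-1/1027) + 276*(1/5) = 88/237 + 276/5 = 65852/1185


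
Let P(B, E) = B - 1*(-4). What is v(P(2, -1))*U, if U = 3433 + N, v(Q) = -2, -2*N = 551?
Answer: -6315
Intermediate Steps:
N = -551/2 (N = -1/2*551 = -551/2 ≈ -275.50)
P(B, E) = 4 + B (P(B, E) = B + 4 = 4 + B)
U = 6315/2 (U = 3433 - 551/2 = 6315/2 ≈ 3157.5)
v(P(2, -1))*U = -2*6315/2 = -6315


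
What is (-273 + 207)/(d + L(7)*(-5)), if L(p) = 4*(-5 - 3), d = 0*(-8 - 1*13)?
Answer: -33/80 ≈ -0.41250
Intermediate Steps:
d = 0 (d = 0*(-8 - 13) = 0*(-21) = 0)
L(p) = -32 (L(p) = 4*(-8) = -32)
(-273 + 207)/(d + L(7)*(-5)) = (-273 + 207)/(0 - 32*(-5)) = -66/(0 + 160) = -66/160 = -66*1/160 = -33/80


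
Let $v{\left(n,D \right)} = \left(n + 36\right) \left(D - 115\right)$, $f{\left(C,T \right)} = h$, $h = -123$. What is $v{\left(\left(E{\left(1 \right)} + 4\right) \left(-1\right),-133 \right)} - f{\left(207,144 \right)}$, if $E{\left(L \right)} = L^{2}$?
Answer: $-7565$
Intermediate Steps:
$f{\left(C,T \right)} = -123$
$v{\left(n,D \right)} = \left(-115 + D\right) \left(36 + n\right)$ ($v{\left(n,D \right)} = \left(36 + n\right) \left(-115 + D\right) = \left(-115 + D\right) \left(36 + n\right)$)
$v{\left(\left(E{\left(1 \right)} + 4\right) \left(-1\right),-133 \right)} - f{\left(207,144 \right)} = \left(-4140 - 115 \left(1^{2} + 4\right) \left(-1\right) + 36 \left(-133\right) - 133 \left(1^{2} + 4\right) \left(-1\right)\right) - -123 = \left(-4140 - 115 \left(1 + 4\right) \left(-1\right) - 4788 - 133 \left(1 + 4\right) \left(-1\right)\right) + 123 = \left(-4140 - 115 \cdot 5 \left(-1\right) - 4788 - 133 \cdot 5 \left(-1\right)\right) + 123 = \left(-4140 - -575 - 4788 - -665\right) + 123 = \left(-4140 + 575 - 4788 + 665\right) + 123 = -7688 + 123 = -7565$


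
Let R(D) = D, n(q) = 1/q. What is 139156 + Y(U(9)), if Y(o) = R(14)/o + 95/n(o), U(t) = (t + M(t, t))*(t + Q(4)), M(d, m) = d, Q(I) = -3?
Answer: 8068471/54 ≈ 1.4942e+5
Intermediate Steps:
U(t) = 2*t*(-3 + t) (U(t) = (t + t)*(t - 3) = (2*t)*(-3 + t) = 2*t*(-3 + t))
Y(o) = 14/o + 95*o (Y(o) = 14/o + 95/(1/o) = 14/o + 95*o)
139156 + Y(U(9)) = 139156 + (14/((2*9*(-3 + 9))) + 95*(2*9*(-3 + 9))) = 139156 + (14/((2*9*6)) + 95*(2*9*6)) = 139156 + (14/108 + 95*108) = 139156 + (14*(1/108) + 10260) = 139156 + (7/54 + 10260) = 139156 + 554047/54 = 8068471/54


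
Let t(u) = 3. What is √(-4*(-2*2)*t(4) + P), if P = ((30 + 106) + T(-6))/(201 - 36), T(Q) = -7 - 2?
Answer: √1327755/165 ≈ 6.9835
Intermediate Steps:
T(Q) = -9
P = 127/165 (P = ((30 + 106) - 9)/(201 - 36) = (136 - 9)/165 = 127*(1/165) = 127/165 ≈ 0.76970)
√(-4*(-2*2)*t(4) + P) = √(-4*(-2*2)*3 + 127/165) = √(-(-16)*3 + 127/165) = √(-4*(-12) + 127/165) = √(48 + 127/165) = √(8047/165) = √1327755/165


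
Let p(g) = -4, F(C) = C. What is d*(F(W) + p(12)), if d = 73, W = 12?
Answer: 584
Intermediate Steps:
d*(F(W) + p(12)) = 73*(12 - 4) = 73*8 = 584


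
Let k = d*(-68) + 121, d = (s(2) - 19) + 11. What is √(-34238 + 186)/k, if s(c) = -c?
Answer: 2*I*√8513/801 ≈ 0.23038*I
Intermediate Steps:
d = -10 (d = (-1*2 - 19) + 11 = (-2 - 19) + 11 = -21 + 11 = -10)
k = 801 (k = -10*(-68) + 121 = 680 + 121 = 801)
√(-34238 + 186)/k = √(-34238 + 186)/801 = √(-34052)*(1/801) = (2*I*√8513)*(1/801) = 2*I*√8513/801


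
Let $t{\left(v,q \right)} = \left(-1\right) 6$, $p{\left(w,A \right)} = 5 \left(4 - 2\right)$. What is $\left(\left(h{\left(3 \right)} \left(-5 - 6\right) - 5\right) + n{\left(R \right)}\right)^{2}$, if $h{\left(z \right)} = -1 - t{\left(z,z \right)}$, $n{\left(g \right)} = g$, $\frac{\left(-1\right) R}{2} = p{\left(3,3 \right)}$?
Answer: $6400$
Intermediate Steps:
$p{\left(w,A \right)} = 10$ ($p{\left(w,A \right)} = 5 \cdot 2 = 10$)
$R = -20$ ($R = \left(-2\right) 10 = -20$)
$t{\left(v,q \right)} = -6$
$h{\left(z \right)} = 5$ ($h{\left(z \right)} = -1 - -6 = -1 + 6 = 5$)
$\left(\left(h{\left(3 \right)} \left(-5 - 6\right) - 5\right) + n{\left(R \right)}\right)^{2} = \left(\left(5 \left(-5 - 6\right) - 5\right) - 20\right)^{2} = \left(\left(5 \left(-11\right) - 5\right) - 20\right)^{2} = \left(\left(-55 - 5\right) - 20\right)^{2} = \left(-60 - 20\right)^{2} = \left(-80\right)^{2} = 6400$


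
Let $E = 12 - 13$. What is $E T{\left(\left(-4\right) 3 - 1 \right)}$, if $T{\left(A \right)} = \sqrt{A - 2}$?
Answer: $- i \sqrt{15} \approx - 3.873 i$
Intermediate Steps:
$E = -1$ ($E = 12 - 13 = -1$)
$T{\left(A \right)} = \sqrt{-2 + A}$
$E T{\left(\left(-4\right) 3 - 1 \right)} = - \sqrt{-2 - 13} = - \sqrt{-15} = - i \sqrt{15}$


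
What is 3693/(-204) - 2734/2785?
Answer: -3614247/189380 ≈ -19.085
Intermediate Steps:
3693/(-204) - 2734/2785 = 3693*(-1/204) - 2734*1/2785 = -1231/68 - 2734/2785 = -3614247/189380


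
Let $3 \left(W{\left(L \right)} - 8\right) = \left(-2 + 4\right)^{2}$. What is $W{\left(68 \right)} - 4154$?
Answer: $- \frac{12434}{3} \approx -4144.7$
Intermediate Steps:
$W{\left(L \right)} = \frac{28}{3}$ ($W{\left(L \right)} = 8 + \frac{\left(-2 + 4\right)^{2}}{3} = 8 + \frac{2^{2}}{3} = 8 + \frac{1}{3} \cdot 4 = 8 + \frac{4}{3} = \frac{28}{3}$)
$W{\left(68 \right)} - 4154 = \frac{28}{3} - 4154 = - \frac{12434}{3}$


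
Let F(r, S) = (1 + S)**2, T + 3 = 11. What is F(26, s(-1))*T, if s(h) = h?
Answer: 0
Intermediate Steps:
T = 8 (T = -3 + 11 = 8)
F(26, s(-1))*T = (1 - 1)**2*8 = 0**2*8 = 0*8 = 0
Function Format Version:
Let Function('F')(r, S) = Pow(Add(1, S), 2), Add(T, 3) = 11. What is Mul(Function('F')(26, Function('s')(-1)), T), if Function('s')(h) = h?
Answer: 0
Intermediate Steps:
T = 8 (T = Add(-3, 11) = 8)
Mul(Function('F')(26, Function('s')(-1)), T) = Mul(Pow(Add(1, -1), 2), 8) = Mul(Pow(0, 2), 8) = Mul(0, 8) = 0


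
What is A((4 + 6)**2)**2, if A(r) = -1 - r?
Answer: 10201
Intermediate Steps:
A((4 + 6)**2)**2 = (-1 - (4 + 6)**2)**2 = (-1 - 1*10**2)**2 = (-1 - 1*100)**2 = (-1 - 100)**2 = (-101)**2 = 10201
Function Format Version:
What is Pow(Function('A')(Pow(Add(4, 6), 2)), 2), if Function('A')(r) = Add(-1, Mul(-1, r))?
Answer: 10201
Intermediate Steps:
Pow(Function('A')(Pow(Add(4, 6), 2)), 2) = Pow(Add(-1, Mul(-1, Pow(Add(4, 6), 2))), 2) = Pow(Add(-1, Mul(-1, Pow(10, 2))), 2) = Pow(Add(-1, Mul(-1, 100)), 2) = Pow(Add(-1, -100), 2) = Pow(-101, 2) = 10201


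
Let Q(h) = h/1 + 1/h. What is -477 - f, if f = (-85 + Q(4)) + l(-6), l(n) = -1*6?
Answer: -1561/4 ≈ -390.25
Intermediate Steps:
Q(h) = h + 1/h (Q(h) = h*1 + 1/h = h + 1/h)
l(n) = -6
f = -347/4 (f = (-85 + (4 + 1/4)) - 6 = (-85 + (4 + ¼)) - 6 = (-85 + 17/4) - 6 = -323/4 - 6 = -347/4 ≈ -86.750)
-477 - f = -477 - 1*(-347/4) = -477 + 347/4 = -1561/4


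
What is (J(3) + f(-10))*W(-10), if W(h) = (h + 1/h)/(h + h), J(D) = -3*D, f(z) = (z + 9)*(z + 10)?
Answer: -909/200 ≈ -4.5450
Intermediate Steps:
f(z) = (9 + z)*(10 + z)
W(h) = (h + 1/h)/(2*h) (W(h) = (h + 1/h)/((2*h)) = (h + 1/h)*(1/(2*h)) = (h + 1/h)/(2*h))
(J(3) + f(-10))*W(-10) = (-3*3 + (90 + (-10)² + 19*(-10)))*((½)*(1 + (-10)²)/(-10)²) = (-9 + (90 + 100 - 190))*((½)*(1/100)*(1 + 100)) = (-9 + 0)*((½)*(1/100)*101) = -9*101/200 = -909/200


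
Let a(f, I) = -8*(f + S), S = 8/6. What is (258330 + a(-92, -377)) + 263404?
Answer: 1567378/3 ≈ 5.2246e+5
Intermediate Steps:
S = 4/3 (S = 8*(⅙) = 4/3 ≈ 1.3333)
a(f, I) = -32/3 - 8*f (a(f, I) = -8*(f + 4/3) = -8*(4/3 + f) = -32/3 - 8*f)
(258330 + a(-92, -377)) + 263404 = (258330 + (-32/3 - 8*(-92))) + 263404 = (258330 + (-32/3 + 736)) + 263404 = (258330 + 2176/3) + 263404 = 777166/3 + 263404 = 1567378/3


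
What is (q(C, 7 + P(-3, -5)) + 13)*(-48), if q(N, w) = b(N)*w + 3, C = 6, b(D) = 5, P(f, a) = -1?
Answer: -2208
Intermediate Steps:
q(N, w) = 3 + 5*w (q(N, w) = 5*w + 3 = 3 + 5*w)
(q(C, 7 + P(-3, -5)) + 13)*(-48) = ((3 + 5*(7 - 1)) + 13)*(-48) = ((3 + 5*6) + 13)*(-48) = ((3 + 30) + 13)*(-48) = (33 + 13)*(-48) = 46*(-48) = -2208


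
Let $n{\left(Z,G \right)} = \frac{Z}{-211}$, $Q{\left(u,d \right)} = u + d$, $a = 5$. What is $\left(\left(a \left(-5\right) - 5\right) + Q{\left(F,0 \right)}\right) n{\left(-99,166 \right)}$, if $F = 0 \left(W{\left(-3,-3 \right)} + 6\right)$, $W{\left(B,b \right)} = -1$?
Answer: $- \frac{2970}{211} \approx -14.076$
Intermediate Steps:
$F = 0$ ($F = 0 \left(-1 + 6\right) = 0 \cdot 5 = 0$)
$Q{\left(u,d \right)} = d + u$
$n{\left(Z,G \right)} = - \frac{Z}{211}$ ($n{\left(Z,G \right)} = Z \left(- \frac{1}{211}\right) = - \frac{Z}{211}$)
$\left(\left(a \left(-5\right) - 5\right) + Q{\left(F,0 \right)}\right) n{\left(-99,166 \right)} = \left(\left(5 \left(-5\right) - 5\right) + \left(0 + 0\right)\right) \left(\left(- \frac{1}{211}\right) \left(-99\right)\right) = \left(\left(-25 - 5\right) + 0\right) \frac{99}{211} = \left(-30 + 0\right) \frac{99}{211} = \left(-30\right) \frac{99}{211} = - \frac{2970}{211}$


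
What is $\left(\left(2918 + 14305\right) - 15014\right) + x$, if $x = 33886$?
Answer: $36095$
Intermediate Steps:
$\left(\left(2918 + 14305\right) - 15014\right) + x = \left(\left(2918 + 14305\right) - 15014\right) + 33886 = \left(17223 - 15014\right) + 33886 = 2209 + 33886 = 36095$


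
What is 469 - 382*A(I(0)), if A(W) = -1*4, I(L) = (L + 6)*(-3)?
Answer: 1997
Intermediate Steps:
I(L) = -18 - 3*L (I(L) = (6 + L)*(-3) = -18 - 3*L)
A(W) = -4
469 - 382*A(I(0)) = 469 - 382*(-4) = 469 + 1528 = 1997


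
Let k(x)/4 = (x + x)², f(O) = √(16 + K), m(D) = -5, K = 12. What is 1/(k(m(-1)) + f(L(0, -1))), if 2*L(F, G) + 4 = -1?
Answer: 100/39993 - √7/79986 ≈ 0.0024674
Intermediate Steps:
L(F, G) = -5/2 (L(F, G) = -2 + (½)*(-1) = -2 - ½ = -5/2)
f(O) = 2*√7 (f(O) = √(16 + 12) = √28 = 2*√7)
k(x) = 16*x² (k(x) = 4*(x + x)² = 4*(2*x)² = 4*(4*x²) = 16*x²)
1/(k(m(-1)) + f(L(0, -1))) = 1/(16*(-5)² + 2*√7) = 1/(16*25 + 2*√7) = 1/(400 + 2*√7)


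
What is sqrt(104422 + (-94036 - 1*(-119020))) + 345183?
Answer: 345183 + sqrt(129406) ≈ 3.4554e+5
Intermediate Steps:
sqrt(104422 + (-94036 - 1*(-119020))) + 345183 = sqrt(104422 + (-94036 + 119020)) + 345183 = sqrt(104422 + 24984) + 345183 = sqrt(129406) + 345183 = 345183 + sqrt(129406)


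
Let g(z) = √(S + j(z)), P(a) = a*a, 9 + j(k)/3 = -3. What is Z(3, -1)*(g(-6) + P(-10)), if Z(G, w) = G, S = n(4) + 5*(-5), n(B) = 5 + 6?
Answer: 300 + 15*I*√2 ≈ 300.0 + 21.213*I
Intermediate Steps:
n(B) = 11
S = -14 (S = 11 + 5*(-5) = 11 - 25 = -14)
j(k) = -36 (j(k) = -27 + 3*(-3) = -27 - 9 = -36)
P(a) = a²
g(z) = 5*I*√2 (g(z) = √(-14 - 36) = √(-50) = 5*I*√2)
Z(3, -1)*(g(-6) + P(-10)) = 3*(5*I*√2 + (-10)²) = 3*(5*I*√2 + 100) = 3*(100 + 5*I*√2) = 300 + 15*I*√2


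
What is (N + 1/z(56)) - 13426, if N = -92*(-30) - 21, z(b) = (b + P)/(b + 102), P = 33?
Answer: -950985/89 ≈ -10685.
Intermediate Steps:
z(b) = (33 + b)/(102 + b) (z(b) = (b + 33)/(b + 102) = (33 + b)/(102 + b))
N = 2739 (N = 2760 - 21 = 2739)
(N + 1/z(56)) - 13426 = (2739 + 1/((33 + 56)/(102 + 56))) - 13426 = (2739 + 1/(89/158)) - 13426 = (2739 + 158/89) - 13426 = 243929/89 - 13426 = -950985/89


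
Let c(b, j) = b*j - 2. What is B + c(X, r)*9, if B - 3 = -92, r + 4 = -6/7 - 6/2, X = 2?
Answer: -1739/7 ≈ -248.43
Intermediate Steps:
r = -55/7 (r = -4 + (-6/7 - 6/2) = -4 + (-6*⅐ - 6*½) = -4 + (-6/7 - 3) = -4 - 27/7 = -55/7 ≈ -7.8571)
c(b, j) = -2 + b*j
B = -89 (B = 3 - 92 = -89)
B + c(X, r)*9 = -89 + (-2 + 2*(-55/7))*9 = -89 + (-2 - 110/7)*9 = -89 - 124/7*9 = -89 - 1116/7 = -1739/7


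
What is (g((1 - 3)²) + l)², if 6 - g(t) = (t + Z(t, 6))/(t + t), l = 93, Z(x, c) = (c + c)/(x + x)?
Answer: 2474329/256 ≈ 9665.3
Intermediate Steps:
Z(x, c) = c/x (Z(x, c) = (2*c)/((2*x)) = (2*c)*(1/(2*x)) = c/x)
g(t) = 6 - (t + 6/t)/(2*t) (g(t) = 6 - (t + 6/t)/(t + t) = 6 - (t + 6/t)/(2*t))
(g((1 - 3)²) + l)² = ((11/2 - 3/(1 - 3)⁴) + 93)² = ((11/2 - 3/((-2)²)²) + 93)² = ((11/2 - 3/4²) + 93)² = ((11/2 - 3*1/16) + 93)² = ((11/2 - 3/16) + 93)² = (85/16 + 93)² = (1573/16)² = 2474329/256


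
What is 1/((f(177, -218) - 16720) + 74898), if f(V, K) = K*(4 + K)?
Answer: 1/104830 ≈ 9.5392e-6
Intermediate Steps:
1/((f(177, -218) - 16720) + 74898) = 1/((-218*(4 - 218) - 16720) + 74898) = 1/((-218*(-214) - 16720) + 74898) = 1/((46652 - 16720) + 74898) = 1/(29932 + 74898) = 1/104830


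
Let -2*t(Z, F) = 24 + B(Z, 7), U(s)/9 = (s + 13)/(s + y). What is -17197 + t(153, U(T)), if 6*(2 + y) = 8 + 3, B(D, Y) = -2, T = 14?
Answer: -17208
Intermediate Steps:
y = -⅙ (y = -2 + (8 + 3)/6 = -2 + (⅙)*11 = -2 + 11/6 = -⅙ ≈ -0.16667)
U(s) = 9*(13 + s)/(-⅙ + s) (U(s) = 9*((s + 13)/(s - ⅙)) = 9*((13 + s)/(-⅙ + s)) = 9*(13 + s)/(-⅙ + s))
t(Z, F) = -11 (t(Z, F) = -(24 - 2)/2 = -½*22 = -11)
-17197 + t(153, U(T)) = -17197 - 11 = -17208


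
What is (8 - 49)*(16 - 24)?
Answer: 328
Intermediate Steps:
(8 - 49)*(16 - 24) = -41*(-8) = 328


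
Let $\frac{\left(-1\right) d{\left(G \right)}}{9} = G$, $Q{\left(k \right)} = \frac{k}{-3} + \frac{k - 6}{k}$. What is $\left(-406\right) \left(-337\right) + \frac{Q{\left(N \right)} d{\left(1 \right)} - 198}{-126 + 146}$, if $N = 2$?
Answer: $\frac{1368133}{10} \approx 1.3681 \cdot 10^{5}$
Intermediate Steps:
$Q{\left(k \right)} = - \frac{k}{3} + \frac{-6 + k}{k}$ ($Q{\left(k \right)} = k \left(- \frac{1}{3}\right) + \frac{k - 6}{k} = - \frac{k}{3} + \frac{-6 + k}{k}$)
$d{\left(G \right)} = - 9 G$
$\left(-406\right) \left(-337\right) + \frac{Q{\left(N \right)} d{\left(1 \right)} - 198}{-126 + 146} = \left(-406\right) \left(-337\right) + \frac{\left(1 - \frac{6}{2} - \frac{2}{3}\right) \left(\left(-9\right) 1\right) - 198}{-126 + 146} = 136822 + \frac{\left(1 - 3 - \frac{2}{3}\right) \left(-9\right) - 198}{20} = 136822 + \left(\left(1 - 3 - \frac{2}{3}\right) \left(-9\right) - 198\right) \frac{1}{20} = 136822 + \left(\left(- \frac{8}{3}\right) \left(-9\right) - 198\right) \frac{1}{20} = 136822 + \left(24 - 198\right) \frac{1}{20} = 136822 - \frac{87}{10} = \frac{1368133}{10}$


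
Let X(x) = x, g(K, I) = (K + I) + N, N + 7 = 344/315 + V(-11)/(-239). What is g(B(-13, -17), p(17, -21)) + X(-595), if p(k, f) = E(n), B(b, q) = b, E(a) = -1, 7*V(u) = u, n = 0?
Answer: -46292849/75285 ≈ -614.90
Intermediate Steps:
V(u) = u/7
N = -444284/75285 (N = -7 + (344/315 + ((⅐)*(-11))/(-239)) = -7 + (344*(1/315) - 11/7*(-1/239)) = -7 + (344/315 + 11/1673) = -7 + 82711/75285 = -444284/75285 ≈ -5.9014)
p(k, f) = -1
g(K, I) = -444284/75285 + I + K (g(K, I) = (K + I) - 444284/75285 = (I + K) - 444284/75285 = -444284/75285 + I + K)
g(B(-13, -17), p(17, -21)) + X(-595) = (-444284/75285 - 1 - 13) - 595 = -1498274/75285 - 595 = -46292849/75285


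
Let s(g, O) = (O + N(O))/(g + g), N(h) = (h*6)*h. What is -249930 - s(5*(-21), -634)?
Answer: -25037099/105 ≈ -2.3845e+5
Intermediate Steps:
N(h) = 6*h² (N(h) = (6*h)*h = 6*h²)
s(g, O) = (O + 6*O²)/(2*g) (s(g, O) = (O + 6*O²)/(g + g) = (O + 6*O²)/((2*g)) = (O + 6*O²)*(1/(2*g)) = (O + 6*O²)/(2*g))
-249930 - s(5*(-21), -634) = -249930 - (-634)*(1 + 6*(-634))/(2*(5*(-21))) = -249930 - (-634)*(1 - 3804)/(2*(-105)) = -249930 - (-634)*(-1)*(-3803)/(2*105) = -249930 - 1*(-1205551/105) = -249930 + 1205551/105 = -25037099/105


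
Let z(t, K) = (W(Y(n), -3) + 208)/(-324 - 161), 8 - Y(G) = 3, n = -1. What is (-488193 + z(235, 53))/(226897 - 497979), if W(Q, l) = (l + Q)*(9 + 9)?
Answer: 236773849/131474770 ≈ 1.8009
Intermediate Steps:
Y(G) = 5 (Y(G) = 8 - 1*3 = 8 - 3 = 5)
W(Q, l) = 18*Q + 18*l (W(Q, l) = (Q + l)*18 = 18*Q + 18*l)
z(t, K) = -244/485 (z(t, K) = ((18*5 + 18*(-3)) + 208)/(-324 - 161) = ((90 - 54) + 208)/(-485) = (36 + 208)*(-1/485) = 244*(-1/485) = -244/485)
(-488193 + z(235, 53))/(226897 - 497979) = (-488193 - 244/485)/(226897 - 497979) = -236773849/485/(-271082) = -236773849/485*(-1/271082) = 236773849/131474770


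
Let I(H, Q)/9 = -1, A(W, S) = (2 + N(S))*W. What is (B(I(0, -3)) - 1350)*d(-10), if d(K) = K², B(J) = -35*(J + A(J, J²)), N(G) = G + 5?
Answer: 2668500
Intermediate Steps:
N(G) = 5 + G
A(W, S) = W*(7 + S) (A(W, S) = (2 + (5 + S))*W = (7 + S)*W = W*(7 + S))
I(H, Q) = -9 (I(H, Q) = 9*(-1) = -9)
B(J) = -35*J - 35*J*(7 + J²) (B(J) = -35*(J + J*(7 + J²)) = -35*J - 35*J*(7 + J²))
(B(I(0, -3)) - 1350)*d(-10) = (35*(-9)*(-8 - 1*(-9)²) - 1350)*(-10)² = (35*(-9)*(-8 - 1*81) - 1350)*100 = (35*(-9)*(-8 - 81) - 1350)*100 = (35*(-9)*(-89) - 1350)*100 = (28035 - 1350)*100 = 26685*100 = 2668500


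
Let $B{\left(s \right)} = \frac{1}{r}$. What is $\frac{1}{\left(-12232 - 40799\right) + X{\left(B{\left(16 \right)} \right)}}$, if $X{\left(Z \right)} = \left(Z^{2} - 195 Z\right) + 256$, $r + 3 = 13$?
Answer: $- \frac{100}{5279449} \approx -1.8941 \cdot 10^{-5}$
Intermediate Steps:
$r = 10$ ($r = -3 + 13 = 10$)
$B{\left(s \right)} = \frac{1}{10}$
$X{\left(Z \right)} = 256 + Z^{2} - 195 Z$
$\frac{1}{\left(-12232 - 40799\right) + X{\left(B{\left(16 \right)} \right)}} = \frac{1}{\left(-12232 - 40799\right) + \left(256 + \left(\frac{1}{10}\right)^{2} - \frac{39}{2}\right)} = \frac{1}{-53031 + \left(256 + \frac{1}{100} - \frac{39}{2}\right)} = \frac{1}{-53031 + \frac{23651}{100}} = \frac{1}{- \frac{5279449}{100}} = - \frac{100}{5279449}$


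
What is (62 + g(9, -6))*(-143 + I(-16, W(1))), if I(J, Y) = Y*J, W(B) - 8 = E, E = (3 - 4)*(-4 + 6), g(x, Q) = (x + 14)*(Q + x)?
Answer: -31309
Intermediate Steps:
g(x, Q) = (14 + x)*(Q + x)
E = -2 (E = -1*2 = -2)
W(B) = 6 (W(B) = 8 - 2 = 6)
I(J, Y) = J*Y
(62 + g(9, -6))*(-143 + I(-16, W(1))) = (62 + (9² + 14*(-6) + 14*9 - 6*9))*(-143 - 16*6) = (62 + (81 - 84 + 126 - 54))*(-143 - 96) = (62 + 69)*(-239) = 131*(-239) = -31309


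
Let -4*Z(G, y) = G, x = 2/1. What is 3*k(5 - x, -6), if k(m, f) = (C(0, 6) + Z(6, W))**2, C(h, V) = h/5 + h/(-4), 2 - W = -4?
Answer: 27/4 ≈ 6.7500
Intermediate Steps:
x = 2 (x = 2*1 = 2)
W = 6 (W = 2 - 1*(-4) = 2 + 4 = 6)
Z(G, y) = -G/4
C(h, V) = -h/20 (C(h, V) = h*(1/5) + h*(-1/4) = h/5 - h/4 = -h/20)
k(m, f) = 9/4 (k(m, f) = (-1/20*0 - 1/4*6)**2 = (0 - 3/2)**2 = (-3/2)**2 = 9/4)
3*k(5 - x, -6) = 3*(9/4) = 27/4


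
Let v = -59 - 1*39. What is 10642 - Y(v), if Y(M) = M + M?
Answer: 10838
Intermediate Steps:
v = -98 (v = -59 - 39 = -98)
Y(M) = 2*M
10642 - Y(v) = 10642 - 2*(-98) = 10642 - 1*(-196) = 10642 + 196 = 10838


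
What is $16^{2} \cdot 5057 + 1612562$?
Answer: $2907154$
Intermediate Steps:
$16^{2} \cdot 5057 + 1612562 = 256 \cdot 5057 + 1612562 = 1294592 + 1612562 = 2907154$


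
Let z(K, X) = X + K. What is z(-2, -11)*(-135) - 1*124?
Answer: 1631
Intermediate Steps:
z(K, X) = K + X
z(-2, -11)*(-135) - 1*124 = (-2 - 11)*(-135) - 1*124 = -13*(-135) - 124 = 1755 - 124 = 1631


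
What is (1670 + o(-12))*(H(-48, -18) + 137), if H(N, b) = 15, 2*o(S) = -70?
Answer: 248520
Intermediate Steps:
o(S) = -35 (o(S) = (½)*(-70) = -35)
(1670 + o(-12))*(H(-48, -18) + 137) = (1670 - 35)*(15 + 137) = 1635*152 = 248520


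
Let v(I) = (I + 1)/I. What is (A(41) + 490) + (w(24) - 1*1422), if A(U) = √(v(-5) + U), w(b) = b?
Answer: -908 + √1045/5 ≈ -901.54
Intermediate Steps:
v(I) = (1 + I)/I
A(U) = √(⅘ + U) (A(U) = √((1 - 5)/(-5) + U) = √(-⅕*(-4) + U) = √(⅘ + U))
(A(41) + 490) + (w(24) - 1*1422) = (√(20 + 25*41)/5 + 490) + (24 - 1*1422) = (√(20 + 1025)/5 + 490) + (24 - 1422) = (√1045/5 + 490) - 1398 = (490 + √1045/5) - 1398 = -908 + √1045/5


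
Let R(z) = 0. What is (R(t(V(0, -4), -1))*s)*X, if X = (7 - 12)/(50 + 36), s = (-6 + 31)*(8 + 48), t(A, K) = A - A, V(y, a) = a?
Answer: 0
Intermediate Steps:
t(A, K) = 0
s = 1400 (s = 25*56 = 1400)
X = -5/86 ≈ -0.058140
(R(t(V(0, -4), -1))*s)*X = (0*1400)*(-5/86) = 0*(-5/86) = 0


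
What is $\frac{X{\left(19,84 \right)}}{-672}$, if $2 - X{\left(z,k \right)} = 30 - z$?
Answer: $\frac{3}{224} \approx 0.013393$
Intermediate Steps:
$X{\left(z,k \right)} = -28 + z$ ($X{\left(z,k \right)} = 2 - \left(30 - z\right) = 2 + \left(-30 + z\right) = -28 + z$)
$\frac{X{\left(19,84 \right)}}{-672} = \frac{-28 + 19}{-672} = \left(-9\right) \left(- \frac{1}{672}\right) = \frac{3}{224}$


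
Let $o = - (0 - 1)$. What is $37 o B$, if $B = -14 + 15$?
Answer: $37$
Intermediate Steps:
$o = 1$ ($o = \left(-1\right) \left(-1\right) = 1$)
$B = 1$
$37 o B = 37 \cdot 1 \cdot 1 = 37 \cdot 1 = 37$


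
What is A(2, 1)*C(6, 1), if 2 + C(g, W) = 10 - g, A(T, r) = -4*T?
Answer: -16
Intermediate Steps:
C(g, W) = 8 - g (C(g, W) = -2 + (10 - g) = 8 - g)
A(2, 1)*C(6, 1) = (-4*2)*(8 - 1*6) = -8*(8 - 6) = -8*2 = -16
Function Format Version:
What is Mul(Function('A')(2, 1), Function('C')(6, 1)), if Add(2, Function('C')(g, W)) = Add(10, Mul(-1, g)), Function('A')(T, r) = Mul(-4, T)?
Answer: -16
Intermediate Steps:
Function('C')(g, W) = Add(8, Mul(-1, g)) (Function('C')(g, W) = Add(-2, Add(10, Mul(-1, g))) = Add(8, Mul(-1, g)))
Mul(Function('A')(2, 1), Function('C')(6, 1)) = Mul(Mul(-4, 2), Add(8, Mul(-1, 6))) = Mul(-8, Add(8, -6)) = Mul(-8, 2) = -16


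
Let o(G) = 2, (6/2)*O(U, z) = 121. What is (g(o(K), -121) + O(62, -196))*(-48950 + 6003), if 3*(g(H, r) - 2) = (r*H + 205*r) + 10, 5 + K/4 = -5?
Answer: 1069809770/3 ≈ 3.5660e+8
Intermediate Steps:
K = -40 (K = -20 + 4*(-5) = -20 - 20 = -40)
O(U, z) = 121/3 (O(U, z) = (⅓)*121 = 121/3)
g(H, r) = 16/3 + 205*r/3 + H*r/3 (g(H, r) = 2 + ((r*H + 205*r) + 10)/3 = 2 + ((H*r + 205*r) + 10)/3 = 2 + ((205*r + H*r) + 10)/3 = 2 + (10 + 205*r + H*r)/3 = 2 + (10/3 + 205*r/3 + H*r/3) = 16/3 + 205*r/3 + H*r/3)
(g(o(K), -121) + O(62, -196))*(-48950 + 6003) = ((16/3 + (205/3)*(-121) + (⅓)*2*(-121)) + 121/3)*(-48950 + 6003) = ((16/3 - 24805/3 - 242/3) + 121/3)*(-42947) = (-25031/3 + 121/3)*(-42947) = -24910/3*(-42947) = 1069809770/3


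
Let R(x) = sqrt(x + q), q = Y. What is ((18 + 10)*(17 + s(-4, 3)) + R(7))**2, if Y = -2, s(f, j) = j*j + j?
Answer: (812 + sqrt(5))**2 ≈ 6.6298e+5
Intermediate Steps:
s(f, j) = j + j**2 (s(f, j) = j**2 + j = j + j**2)
q = -2
R(x) = sqrt(-2 + x) (R(x) = sqrt(x - 2) = sqrt(-2 + x))
((18 + 10)*(17 + s(-4, 3)) + R(7))**2 = ((18 + 10)*(17 + 3*(1 + 3)) + sqrt(-2 + 7))**2 = (28*(17 + 3*4) + sqrt(5))**2 = (28*(17 + 12) + sqrt(5))**2 = (28*29 + sqrt(5))**2 = (812 + sqrt(5))**2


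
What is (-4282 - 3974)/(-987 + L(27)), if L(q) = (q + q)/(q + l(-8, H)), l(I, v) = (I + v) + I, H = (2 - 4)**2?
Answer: 13760/1639 ≈ 8.3954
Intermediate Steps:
H = 4 (H = (-2)**2 = 4)
l(I, v) = v + 2*I
L(q) = 2*q/(-12 + q) (L(q) = (q + q)/(q + (4 + 2*(-8))) = (2*q)/(q + (4 - 16)) = (2*q)/(q - 12) = (2*q)/(-12 + q) = 2*q/(-12 + q))
(-4282 - 3974)/(-987 + L(27)) = (-4282 - 3974)/(-987 + 2*27/(-12 + 27)) = -8256/(-987 + 2*27/15) = -8256/(-987 + 2*27*(1/15)) = -8256/(-987 + 18/5) = -8256/(-4917/5) = -8256*(-5/4917) = 13760/1639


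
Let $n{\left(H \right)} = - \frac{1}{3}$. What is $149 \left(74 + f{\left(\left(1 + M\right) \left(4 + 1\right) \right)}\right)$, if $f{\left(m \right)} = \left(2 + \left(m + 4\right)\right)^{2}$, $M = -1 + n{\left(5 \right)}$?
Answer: $\frac{124415}{9} \approx 13824.0$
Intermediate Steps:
$n{\left(H \right)} = - \frac{1}{3}$ ($n{\left(H \right)} = \left(-1\right) \frac{1}{3} = - \frac{1}{3}$)
$M = - \frac{4}{3}$ ($M = -1 - \frac{1}{3} = - \frac{4}{3} \approx -1.3333$)
$f{\left(m \right)} = \left(6 + m\right)^{2}$ ($f{\left(m \right)} = \left(2 + \left(4 + m\right)\right)^{2} = \left(6 + m\right)^{2}$)
$149 \left(74 + f{\left(\left(1 + M\right) \left(4 + 1\right) \right)}\right) = 149 \left(74 + \left(6 + \left(1 - \frac{4}{3}\right) \left(4 + 1\right)\right)^{2}\right) = 149 \left(74 + \left(6 - \frac{5}{3}\right)^{2}\right) = 149 \left(74 + \left(\frac{13}{3}\right)^{2}\right) = 149 \left(74 + \frac{169}{9}\right) = 149 \cdot \frac{835}{9} = \frac{124415}{9}$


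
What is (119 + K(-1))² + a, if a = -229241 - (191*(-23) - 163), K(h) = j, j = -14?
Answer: -213660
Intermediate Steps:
K(h) = -14
a = -224685 (a = -229241 - (-4393 - 163) = -229241 - 1*(-4556) = -229241 + 4556 = -224685)
(119 + K(-1))² + a = (119 - 14)² - 224685 = 105² - 224685 = 11025 - 224685 = -213660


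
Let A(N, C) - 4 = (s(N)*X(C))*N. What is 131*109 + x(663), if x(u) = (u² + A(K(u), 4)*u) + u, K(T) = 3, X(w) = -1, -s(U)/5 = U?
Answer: 486998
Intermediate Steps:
s(U) = -5*U
A(N, C) = 4 + 5*N² (A(N, C) = 4 + (-5*N*(-1))*N = 4 + (5*N)*N = 4 + 5*N²)
x(u) = u² + 50*u (x(u) = (u² + (4 + 5*3²)*u) + u = (u² + (4 + 5*9)*u) + u = (u² + (4 + 45)*u) + u = (u² + 49*u) + u = u² + 50*u)
131*109 + x(663) = 131*109 + 663*(50 + 663) = 14279 + 663*713 = 14279 + 472719 = 486998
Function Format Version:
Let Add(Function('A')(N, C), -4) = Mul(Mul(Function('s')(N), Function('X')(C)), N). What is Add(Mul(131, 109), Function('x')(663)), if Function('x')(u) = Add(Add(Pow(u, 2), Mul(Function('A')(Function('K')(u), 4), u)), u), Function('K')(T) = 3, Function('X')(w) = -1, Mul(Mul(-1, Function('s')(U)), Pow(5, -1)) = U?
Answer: 486998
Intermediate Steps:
Function('s')(U) = Mul(-5, U)
Function('A')(N, C) = Add(4, Mul(5, Pow(N, 2))) (Function('A')(N, C) = Add(4, Mul(Mul(Mul(-5, N), -1), N)) = Add(4, Mul(Mul(5, N), N)) = Add(4, Mul(5, Pow(N, 2))))
Function('x')(u) = Add(Pow(u, 2), Mul(50, u)) (Function('x')(u) = Add(Add(Pow(u, 2), Mul(Add(4, Mul(5, Pow(3, 2))), u)), u) = Add(Add(Pow(u, 2), Mul(Add(4, Mul(5, 9)), u)), u) = Add(Add(Pow(u, 2), Mul(Add(4, 45), u)), u) = Add(Add(Pow(u, 2), Mul(49, u)), u) = Add(Pow(u, 2), Mul(50, u)))
Add(Mul(131, 109), Function('x')(663)) = Add(Mul(131, 109), Mul(663, Add(50, 663))) = Add(14279, Mul(663, 713)) = Add(14279, 472719) = 486998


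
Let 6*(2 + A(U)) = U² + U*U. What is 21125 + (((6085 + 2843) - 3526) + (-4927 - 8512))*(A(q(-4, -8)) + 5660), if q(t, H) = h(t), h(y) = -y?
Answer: -45495085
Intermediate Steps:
q(t, H) = -t
A(U) = -2 + U²/3 (A(U) = -2 + (U² + U*U)/6 = -2 + (U² + U²)/6 = -2 + (2*U²)/6 = -2 + U²/3)
21125 + (((6085 + 2843) - 3526) + (-4927 - 8512))*(A(q(-4, -8)) + 5660) = 21125 + (((6085 + 2843) - 3526) + (-4927 - 8512))*((-2 + (-1*(-4))²/3) + 5660) = 21125 + ((8928 - 3526) - 13439)*((-2 + (⅓)*4²) + 5660) = 21125 + (5402 - 13439)*((-2 + (⅓)*16) + 5660) = 21125 - 8037*((-2 + 16/3) + 5660) = 21125 - 8037*(10/3 + 5660) = 21125 - 8037*16990/3 = 21125 - 45516210 = -45495085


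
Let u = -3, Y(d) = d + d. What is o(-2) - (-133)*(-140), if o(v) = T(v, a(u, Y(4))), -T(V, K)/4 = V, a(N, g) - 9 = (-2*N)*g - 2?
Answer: -18612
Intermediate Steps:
Y(d) = 2*d
a(N, g) = 7 - 2*N*g (a(N, g) = 9 + ((-2*N)*g - 2) = 9 + (-2*N*g - 2) = 9 + (-2 - 2*N*g) = 7 - 2*N*g)
T(V, K) = -4*V
o(v) = -4*v
o(-2) - (-133)*(-140) = -4*(-2) - (-133)*(-140) = 8 - 133*140 = 8 - 18620 = -18612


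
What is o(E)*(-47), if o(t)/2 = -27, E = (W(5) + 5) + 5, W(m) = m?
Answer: 2538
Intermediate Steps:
E = 15 (E = (5 + 5) + 5 = 10 + 5 = 15)
o(t) = -54 (o(t) = 2*(-27) = -54)
o(E)*(-47) = -54*(-47) = 2538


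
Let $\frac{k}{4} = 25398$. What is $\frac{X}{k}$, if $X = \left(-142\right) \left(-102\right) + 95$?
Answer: $\frac{14579}{101592} \approx 0.14351$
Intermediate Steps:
$k = 101592$ ($k = 4 \cdot 25398 = 101592$)
$X = 14579$ ($X = 14484 + 95 = 14579$)
$\frac{X}{k} = \frac{14579}{101592}$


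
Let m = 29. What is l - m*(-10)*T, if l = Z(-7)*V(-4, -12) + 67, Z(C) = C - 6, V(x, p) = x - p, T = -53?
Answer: -15407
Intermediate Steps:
Z(C) = -6 + C
l = -37 (l = (-6 - 7)*(-4 - 1*(-12)) + 67 = -13*(-4 + 12) + 67 = -13*8 + 67 = -104 + 67 = -37)
l - m*(-10)*T = -37 - 29*(-10)*(-53) = -37 - (-290)*(-53) = -37 - 1*15370 = -37 - 15370 = -15407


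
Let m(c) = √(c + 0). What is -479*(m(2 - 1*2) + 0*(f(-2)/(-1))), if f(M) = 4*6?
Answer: 0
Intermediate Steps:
m(c) = √c
f(M) = 24
-479*(m(2 - 1*2) + 0*(f(-2)/(-1))) = -479*(√(2 - 1*2) + 0*(24/(-1))) = -479*(√(2 - 2) + 0*(24*(-1))) = -479*(√0 + 0*(-24)) = -479*(0 + 0) = -479*0 = 0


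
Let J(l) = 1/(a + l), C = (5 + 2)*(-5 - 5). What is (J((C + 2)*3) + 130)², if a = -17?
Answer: 825355441/48841 ≈ 16899.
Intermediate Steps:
C = -70 (C = 7*(-10) = -70)
J(l) = 1/(-17 + l)
(J((C + 2)*3) + 130)² = (1/(-17 + (-70 + 2)*3) + 130)² = (1/(-17 - 68*3) + 130)² = (1/(-17 - 204) + 130)² = (1/(-221) + 130)² = (-1/221 + 130)² = (28729/221)² = 825355441/48841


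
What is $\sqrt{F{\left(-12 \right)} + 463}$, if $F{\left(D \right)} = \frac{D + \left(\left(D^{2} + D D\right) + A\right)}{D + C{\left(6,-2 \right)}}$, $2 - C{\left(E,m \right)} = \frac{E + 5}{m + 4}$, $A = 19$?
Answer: $\frac{\sqrt{426653}}{31} \approx 21.071$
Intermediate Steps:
$C{\left(E,m \right)} = 2 - \frac{5 + E}{4 + m}$ ($C{\left(E,m \right)} = 2 - \frac{E + 5}{m + 4} = 2 - \frac{5 + E}{4 + m}$)
$F{\left(D \right)} = \frac{19 + D + 2 D^{2}}{- \frac{7}{2} + D}$ ($F{\left(D \right)} = \frac{D + \left(\left(D^{2} + D D\right) + 19\right)}{D + \frac{3 - 6 + 2 \left(-2\right)}{4 - 2}} = \frac{D + \left(\left(D^{2} + D^{2}\right) + 19\right)}{D + \frac{3 - 6 - 4}{2}} = \frac{D + \left(2 D^{2} + 19\right)}{D + \frac{1}{2} \left(-7\right)} = \frac{D + \left(19 + 2 D^{2}\right)}{D - \frac{7}{2}} = \frac{19 + D + 2 D^{2}}{- \frac{7}{2} + D}$)
$\sqrt{F{\left(-12 \right)} + 463} = \sqrt{\frac{2 \left(19 - 12 + 2 \left(-12\right)^{2}\right)}{-7 + 2 \left(-12\right)} + 463} = \sqrt{\frac{2 \left(19 - 12 + 2 \cdot 144\right)}{-7 - 24} + 463} = \sqrt{\frac{2 \left(19 - 12 + 288\right)}{-31} + 463} = \sqrt{2 \left(- \frac{1}{31}\right) 295 + 463} = \sqrt{- \frac{590}{31} + 463} = \sqrt{\frac{13763}{31}} = \frac{\sqrt{426653}}{31}$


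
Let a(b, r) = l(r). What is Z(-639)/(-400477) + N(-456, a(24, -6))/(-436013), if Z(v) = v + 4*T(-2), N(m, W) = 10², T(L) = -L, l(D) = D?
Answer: 235076503/174613178201 ≈ 0.0013463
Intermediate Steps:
a(b, r) = r
N(m, W) = 100
Z(v) = 8 + v (Z(v) = v + 4*(-1*(-2)) = v + 4*2 = v + 8 = 8 + v)
Z(-639)/(-400477) + N(-456, a(24, -6))/(-436013) = (8 - 639)/(-400477) + 100/(-436013) = -631*(-1/400477) + 100*(-1/436013) = 631/400477 - 100/436013 = 235076503/174613178201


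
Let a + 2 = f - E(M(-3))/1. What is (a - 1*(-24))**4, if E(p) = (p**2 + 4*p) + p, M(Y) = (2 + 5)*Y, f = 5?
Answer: 9116621361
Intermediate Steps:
M(Y) = 7*Y
E(p) = p**2 + 5*p
a = -333 (a = -2 + (5 - (7*(-3))*(5 + 7*(-3))/1) = -2 + (5 - (-21*(5 - 21))) = -2 + (5 - (-21*(-16))) = -2 + (5 - 336) = -2 - 331 = -333)
(a - 1*(-24))**4 = (-333 - 1*(-24))**4 = (-333 + 24)**4 = (-309)**4 = 9116621361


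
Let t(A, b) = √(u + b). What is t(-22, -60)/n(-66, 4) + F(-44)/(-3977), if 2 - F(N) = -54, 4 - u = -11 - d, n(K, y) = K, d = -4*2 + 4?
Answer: -56/3977 - 7*I/66 ≈ -0.014081 - 0.10606*I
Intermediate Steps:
d = -4 (d = -8 + 4 = -4)
u = 11 (u = 4 - (-11 - 1*(-4)) = 4 - (-11 + 4) = 4 - 1*(-7) = 4 + 7 = 11)
t(A, b) = √(11 + b)
F(N) = 56 (F(N) = 2 - 1*(-54) = 2 + 54 = 56)
t(-22, -60)/n(-66, 4) + F(-44)/(-3977) = √(11 - 60)/(-66) + 56/(-3977) = √(-49)*(-1/66) + 56*(-1/3977) = (7*I)*(-1/66) - 56/3977 = -7*I/66 - 56/3977 = -56/3977 - 7*I/66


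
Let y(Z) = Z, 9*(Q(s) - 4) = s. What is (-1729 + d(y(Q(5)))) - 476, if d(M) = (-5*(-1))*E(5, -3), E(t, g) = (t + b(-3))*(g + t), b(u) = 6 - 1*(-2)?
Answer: -2075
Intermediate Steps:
Q(s) = 4 + s/9
b(u) = 8 (b(u) = 6 + 2 = 8)
E(t, g) = (8 + t)*(g + t) (E(t, g) = (t + 8)*(g + t) = (8 + t)*(g + t))
d(M) = 130 (d(M) = (-5*(-1))*(5² + 8*(-3) + 8*5 - 3*5) = 5*(25 - 24 + 40 - 15) = 5*26 = 130)
(-1729 + d(y(Q(5)))) - 476 = (-1729 + 130) - 476 = -1599 - 476 = -2075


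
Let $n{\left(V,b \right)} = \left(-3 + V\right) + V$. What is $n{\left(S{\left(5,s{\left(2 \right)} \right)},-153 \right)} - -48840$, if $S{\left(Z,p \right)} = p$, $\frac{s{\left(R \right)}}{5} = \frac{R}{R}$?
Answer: $48847$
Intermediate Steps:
$s{\left(R \right)} = 5$ ($s{\left(R \right)} = 5 \frac{R}{R} = 5 \cdot 1 = 5$)
$n{\left(V,b \right)} = -3 + 2 V$
$n{\left(S{\left(5,s{\left(2 \right)} \right)},-153 \right)} - -48840 = \left(-3 + 2 \cdot 5\right) - -48840 = \left(-3 + 10\right) + 48840 = 7 + 48840 = 48847$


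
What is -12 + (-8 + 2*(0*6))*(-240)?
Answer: 1908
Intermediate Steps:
-12 + (-8 + 2*(0*6))*(-240) = -12 + (-8 + 2*0)*(-240) = -12 + (-8 + 0)*(-240) = -12 - 8*(-240) = -12 + 1920 = 1908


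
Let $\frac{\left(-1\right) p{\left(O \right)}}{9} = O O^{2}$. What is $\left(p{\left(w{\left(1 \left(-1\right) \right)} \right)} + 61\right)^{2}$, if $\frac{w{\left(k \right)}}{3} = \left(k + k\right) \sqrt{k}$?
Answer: $\left(61 - 1944 i\right)^{2} \approx -3.7754 \cdot 10^{6} - 2.3717 \cdot 10^{5} i$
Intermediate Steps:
$w{\left(k \right)} = 6 k^{\frac{3}{2}}$ ($w{\left(k \right)} = 3 \left(k + k\right) \sqrt{k} = 3 \cdot 2 k \sqrt{k} = 3 \cdot 2 k^{\frac{3}{2}} = 6 k^{\frac{3}{2}}$)
$p{\left(O \right)} = - 9 O^{3}$ ($p{\left(O \right)} = - 9 O O^{2} = - 9 O^{3}$)
$\left(p{\left(w{\left(1 \left(-1\right) \right)} \right)} + 61\right)^{2} = \left(- 9 \left(6 \left(1 \left(-1\right)\right)^{\frac{3}{2}}\right)^{3} + 61\right)^{2} = \left(- 9 \left(6 \left(-1\right)^{\frac{3}{2}}\right)^{3} + 61\right)^{2} = \left(- 9 \left(6 \left(- i\right)\right)^{3} + 61\right)^{2} = \left(- 9 \left(- 6 i\right)^{3} + 61\right)^{2} = \left(- 9 \cdot 216 i + 61\right)^{2} = \left(- 1944 i + 61\right)^{2} = \left(61 - 1944 i\right)^{2}$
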